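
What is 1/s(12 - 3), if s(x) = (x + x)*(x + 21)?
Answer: 1/540 ≈ 0.0018519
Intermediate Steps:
s(x) = 2*x*(21 + x) (s(x) = (2*x)*(21 + x) = 2*x*(21 + x))
1/s(12 - 3) = 1/(2*(12 - 3)*(21 + (12 - 3))) = 1/(2*9*(21 + 9)) = 1/(2*9*30) = 1/540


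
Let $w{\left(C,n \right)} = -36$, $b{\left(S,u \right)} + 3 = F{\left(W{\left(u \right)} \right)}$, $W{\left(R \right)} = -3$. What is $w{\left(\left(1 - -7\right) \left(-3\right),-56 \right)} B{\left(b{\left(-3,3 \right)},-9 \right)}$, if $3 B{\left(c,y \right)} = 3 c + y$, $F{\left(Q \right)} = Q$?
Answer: $324$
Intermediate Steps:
$b{\left(S,u \right)} = -6$ ($b{\left(S,u \right)} = -3 - 3 = -6$)
$B{\left(c,y \right)} = c + \frac{y}{3}$ ($B{\left(c,y \right)} = \frac{3 c + y}{3} = \frac{y + 3 c}{3} = c + \frac{y}{3}$)
$w{\left(\left(1 - -7\right) \left(-3\right),-56 \right)} B{\left(b{\left(-3,3 \right)},-9 \right)} = - 36 \left(-6 + \frac{1}{3} \left(-9\right)\right) = - 36 \left(-6 - 3\right) = \left(-36\right) \left(-9\right) = 324$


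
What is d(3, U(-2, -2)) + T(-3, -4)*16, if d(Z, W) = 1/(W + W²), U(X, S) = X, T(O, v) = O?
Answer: -95/2 ≈ -47.500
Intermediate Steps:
d(3, U(-2, -2)) + T(-3, -4)*16 = 1/((-2)*(1 - 2)) - 3*16 = -½/(-1) - 48 = -½*(-1) - 48 = ½ - 48 = -95/2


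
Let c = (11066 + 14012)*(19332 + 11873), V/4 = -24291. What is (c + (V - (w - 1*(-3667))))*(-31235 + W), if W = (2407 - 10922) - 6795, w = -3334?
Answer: -36419670191685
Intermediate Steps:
V = -97164 (V = 4*(-24291) = -97164)
c = 782558990 (c = 25078*31205 = 782558990)
W = -15310 (W = -8515 - 6795 = -15310)
(c + (V - (w - 1*(-3667))))*(-31235 + W) = (782558990 + (-97164 - (-3334 - 1*(-3667))))*(-31235 - 15310) = (782558990 + (-97164 - (-3334 + 3667)))*(-46545) = (782558990 + (-97164 - 1*333))*(-46545) = (782558990 + (-97164 - 333))*(-46545) = (782558990 - 97497)*(-46545) = 782461493*(-46545) = -36419670191685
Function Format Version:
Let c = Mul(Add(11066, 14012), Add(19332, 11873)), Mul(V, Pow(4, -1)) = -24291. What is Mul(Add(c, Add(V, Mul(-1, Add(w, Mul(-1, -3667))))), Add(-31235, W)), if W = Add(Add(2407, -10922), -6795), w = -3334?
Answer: -36419670191685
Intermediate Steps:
V = -97164 (V = Mul(4, -24291) = -97164)
c = 782558990 (c = Mul(25078, 31205) = 782558990)
W = -15310 (W = Add(-8515, -6795) = -15310)
Mul(Add(c, Add(V, Mul(-1, Add(w, Mul(-1, -3667))))), Add(-31235, W)) = Mul(Add(782558990, Add(-97164, Mul(-1, Add(-3334, Mul(-1, -3667))))), Add(-31235, -15310)) = Mul(Add(782558990, Add(-97164, Mul(-1, Add(-3334, 3667)))), -46545) = Mul(Add(782558990, Add(-97164, Mul(-1, 333))), -46545) = Mul(Add(782558990, Add(-97164, -333)), -46545) = Mul(Add(782558990, -97497), -46545) = Mul(782461493, -46545) = -36419670191685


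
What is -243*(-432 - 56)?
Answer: 118584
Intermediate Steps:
-243*(-432 - 56) = -243*(-488) = 118584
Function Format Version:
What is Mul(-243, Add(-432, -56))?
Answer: 118584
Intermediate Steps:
Mul(-243, Add(-432, -56)) = Mul(-243, -488) = 118584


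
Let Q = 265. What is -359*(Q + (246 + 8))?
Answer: -186321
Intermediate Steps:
-359*(Q + (246 + 8)) = -359*(265 + (246 + 8)) = -359*(265 + 254) = -359*519 = -186321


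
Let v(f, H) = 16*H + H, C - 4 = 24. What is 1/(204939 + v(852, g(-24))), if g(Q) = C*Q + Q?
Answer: 1/193107 ≈ 5.1785e-6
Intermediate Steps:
C = 28 (C = 4 + 24 = 28)
g(Q) = 29*Q (g(Q) = 28*Q + Q = 29*Q)
v(f, H) = 17*H
1/(204939 + v(852, g(-24))) = 1/(204939 + 17*(29*(-24))) = 1/(204939 + 17*(-696)) = 1/(204939 - 11832) = 1/193107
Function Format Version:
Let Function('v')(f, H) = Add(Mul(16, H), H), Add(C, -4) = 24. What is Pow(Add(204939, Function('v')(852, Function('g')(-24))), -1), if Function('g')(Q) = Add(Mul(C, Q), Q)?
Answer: Rational(1, 193107) ≈ 5.1785e-6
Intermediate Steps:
C = 28 (C = Add(4, 24) = 28)
Function('g')(Q) = Mul(29, Q) (Function('g')(Q) = Add(Mul(28, Q), Q) = Mul(29, Q))
Function('v')(f, H) = Mul(17, H)
Pow(Add(204939, Function('v')(852, Function('g')(-24))), -1) = Pow(Add(204939, Mul(17, Mul(29, -24))), -1) = Pow(Add(204939, Mul(17, -696)), -1) = Pow(Add(204939, -11832), -1) = Pow(193107, -1) = Rational(1, 193107)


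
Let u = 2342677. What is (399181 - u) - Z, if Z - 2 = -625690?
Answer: -1317808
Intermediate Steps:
Z = -625688 (Z = 2 - 625690 = -625688)
(399181 - u) - Z = (399181 - 1*2342677) - 1*(-625688) = (399181 - 2342677) + 625688 = -1943496 + 625688 = -1317808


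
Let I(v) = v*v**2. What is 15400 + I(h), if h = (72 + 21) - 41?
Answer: 156008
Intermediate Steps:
h = 52 (h = 93 - 41 = 52)
I(v) = v**3
15400 + I(h) = 15400 + 52**3 = 15400 + 140608 = 156008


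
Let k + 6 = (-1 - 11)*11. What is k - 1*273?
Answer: -411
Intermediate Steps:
k = -138 (k = -6 + (-1 - 11)*11 = -6 - 12*11 = -6 - 132 = -138)
k - 1*273 = -138 - 1*273 = -138 - 273 = -411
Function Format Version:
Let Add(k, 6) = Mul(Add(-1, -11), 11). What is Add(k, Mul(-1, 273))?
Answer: -411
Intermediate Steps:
k = -138 (k = Add(-6, Mul(Add(-1, -11), 11)) = Add(-6, Mul(-12, 11)) = Add(-6, -132) = -138)
Add(k, Mul(-1, 273)) = Add(-138, Mul(-1, 273)) = Add(-138, -273) = -411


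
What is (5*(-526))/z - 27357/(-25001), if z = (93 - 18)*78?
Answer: 9428582/14625585 ≈ 0.64466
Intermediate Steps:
z = 5850 (z = 75*78 = 5850)
(5*(-526))/z - 27357/(-25001) = (5*(-526))/5850 - 27357/(-25001) = -2630*1/5850 - 27357*(-1/25001) = -263/585 + 27357/25001 = 9428582/14625585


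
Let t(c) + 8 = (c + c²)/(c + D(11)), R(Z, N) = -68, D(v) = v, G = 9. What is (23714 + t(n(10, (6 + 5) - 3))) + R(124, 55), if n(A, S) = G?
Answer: 47285/2 ≈ 23643.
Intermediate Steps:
n(A, S) = 9
t(c) = -8 + (c + c²)/(11 + c) (t(c) = -8 + (c + c²)/(c + 11) = -8 + (c + c²)/(11 + c))
(23714 + t(n(10, (6 + 5) - 3))) + R(124, 55) = (23714 + (-88 + 9² - 7*9)/(11 + 9)) - 68 = (23714 + (-88 + 81 - 63)/20) - 68 = (23714 + (1/20)*(-70)) - 68 = (23714 - 7/2) - 68 = 47421/2 - 68 = 47285/2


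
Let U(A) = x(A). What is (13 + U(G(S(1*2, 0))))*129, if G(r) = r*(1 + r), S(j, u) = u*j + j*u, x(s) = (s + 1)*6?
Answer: 2451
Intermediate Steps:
x(s) = 6 + 6*s (x(s) = (1 + s)*6 = 6 + 6*s)
S(j, u) = 2*j*u (S(j, u) = j*u + j*u = 2*j*u)
U(A) = 6 + 6*A
(13 + U(G(S(1*2, 0))))*129 = (13 + (6 + 6*((2*(1*2)*0)*(1 + 2*(1*2)*0))))*129 = (13 + (6 + 6*((2*2*0)*(1 + 2*2*0))))*129 = (13 + (6 + 6*(0*(1 + 0))))*129 = (13 + (6 + 6*(0*1)))*129 = (13 + (6 + 6*0))*129 = (13 + (6 + 0))*129 = (13 + 6)*129 = 19*129 = 2451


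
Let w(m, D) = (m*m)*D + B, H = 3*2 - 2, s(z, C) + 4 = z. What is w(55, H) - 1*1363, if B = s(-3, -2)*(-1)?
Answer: 10744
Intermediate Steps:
s(z, C) = -4 + z
H = 4 (H = 6 - 2 = 4)
B = 7 (B = (-4 - 3)*(-1) = -7*(-1) = 7)
w(m, D) = 7 + D*m² (w(m, D) = (m*m)*D + 7 = m²*D + 7 = D*m² + 7 = 7 + D*m²)
w(55, H) - 1*1363 = (7 + 4*55²) - 1*1363 = (7 + 4*3025) - 1363 = (7 + 12100) - 1363 = 12107 - 1363 = 10744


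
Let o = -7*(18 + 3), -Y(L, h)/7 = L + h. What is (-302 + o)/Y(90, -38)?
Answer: 449/364 ≈ 1.2335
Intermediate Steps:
Y(L, h) = -7*L - 7*h (Y(L, h) = -7*(L + h) = -7*L - 7*h)
o = -147 (o = -7*21 = -147)
(-302 + o)/Y(90, -38) = (-302 - 147)/(-7*90 - 7*(-38)) = -449/(-630 + 266) = -449/(-364) = -449*(-1/364) = 449/364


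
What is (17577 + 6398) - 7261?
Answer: 16714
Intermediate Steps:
(17577 + 6398) - 7261 = 23975 - 7261 = 16714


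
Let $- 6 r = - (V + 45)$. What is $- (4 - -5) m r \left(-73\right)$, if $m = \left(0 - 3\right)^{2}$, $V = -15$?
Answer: $29565$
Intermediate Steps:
$r = 5$ ($r = - \frac{\left(-1\right) \left(-15 + 45\right)}{6} = - \frac{\left(-1\right) 30}{6} = \left(- \frac{1}{6}\right) \left(-30\right) = 5$)
$m = 9$ ($m = \left(-3\right)^{2} = 9$)
$- (4 - -5) m r \left(-73\right) = - (4 - -5) 9 \cdot 5 \left(-73\right) = - (4 + 5) 9 \cdot 5 \left(-73\right) = \left(-1\right) 9 \cdot 9 \cdot 5 \left(-73\right) = \left(-9\right) 9 \cdot 5 \left(-73\right) = \left(-81\right) 5 \left(-73\right) = \left(-405\right) \left(-73\right) = 29565$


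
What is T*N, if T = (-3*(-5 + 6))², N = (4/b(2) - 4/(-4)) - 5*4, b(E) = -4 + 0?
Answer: -180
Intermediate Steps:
b(E) = -4
N = -20 (N = (4/(-4) - 4/(-4)) - 5*4 = (4*(-¼) - 4*(-¼)) - 20 = (-1 + 1) - 20 = 0 - 20 = -20)
T = 9 (T = (-3*1)² = (-3)² = 9)
T*N = 9*(-20) = -180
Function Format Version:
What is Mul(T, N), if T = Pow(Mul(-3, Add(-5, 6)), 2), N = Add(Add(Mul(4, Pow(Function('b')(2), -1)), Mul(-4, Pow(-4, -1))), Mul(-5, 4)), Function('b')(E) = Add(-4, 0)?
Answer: -180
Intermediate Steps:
Function('b')(E) = -4
N = -20 (N = Add(Add(Mul(4, Pow(-4, -1)), Mul(-4, Pow(-4, -1))), Mul(-5, 4)) = Add(Add(Mul(4, Rational(-1, 4)), Mul(-4, Rational(-1, 4))), -20) = Add(Add(-1, 1), -20) = Add(0, -20) = -20)
T = 9 (T = Pow(Mul(-3, 1), 2) = Pow(-3, 2) = 9)
Mul(T, N) = Mul(9, -20) = -180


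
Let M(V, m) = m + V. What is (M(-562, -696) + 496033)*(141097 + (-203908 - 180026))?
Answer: -120149676675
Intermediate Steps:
M(V, m) = V + m
(M(-562, -696) + 496033)*(141097 + (-203908 - 180026)) = ((-562 - 696) + 496033)*(141097 + (-203908 - 180026)) = (-1258 + 496033)*(141097 - 383934) = 494775*(-242837) = -120149676675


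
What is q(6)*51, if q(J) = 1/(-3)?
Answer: -17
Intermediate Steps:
q(J) = -1/3
q(6)*51 = -1/3*51 = -17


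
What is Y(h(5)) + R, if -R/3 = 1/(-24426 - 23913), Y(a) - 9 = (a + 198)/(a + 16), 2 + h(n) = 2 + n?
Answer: 100259/5371 ≈ 18.667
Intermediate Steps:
h(n) = n (h(n) = -2 + (2 + n) = n)
Y(a) = 9 + (198 + a)/(16 + a) (Y(a) = 9 + (a + 198)/(a + 16) = 9 + (198 + a)/(16 + a))
R = 1/16113 (R = -3/(-24426 - 23913) = -3/(-48339) = -3*(-1/48339) = 1/16113 ≈ 6.2062e-5)
Y(h(5)) + R = 2*(171 + 5*5)/(16 + 5) + 1/16113 = 2*(171 + 25)/21 + 1/16113 = 2*(1/21)*196 + 1/16113 = 56/3 + 1/16113 = 100259/5371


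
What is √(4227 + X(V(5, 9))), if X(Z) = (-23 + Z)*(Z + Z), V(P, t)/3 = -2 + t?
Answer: √4143 ≈ 64.366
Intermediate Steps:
V(P, t) = -6 + 3*t (V(P, t) = 3*(-2 + t) = -6 + 3*t)
X(Z) = 2*Z*(-23 + Z) (X(Z) = (-23 + Z)*(2*Z) = 2*Z*(-23 + Z))
√(4227 + X(V(5, 9))) = √(4227 + 2*(-6 + 3*9)*(-23 + (-6 + 3*9))) = √(4227 + 2*(-6 + 27)*(-23 + (-6 + 27))) = √(4227 + 2*21*(-23 + 21)) = √(4227 + 2*21*(-2)) = √(4227 - 84) = √4143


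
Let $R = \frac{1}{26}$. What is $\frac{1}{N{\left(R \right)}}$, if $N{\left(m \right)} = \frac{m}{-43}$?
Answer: $-1118$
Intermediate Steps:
$R = \frac{1}{26} \approx 0.038462$
$N{\left(m \right)} = - \frac{m}{43}$ ($N{\left(m \right)} = m \left(- \frac{1}{43}\right) = - \frac{m}{43}$)
$\frac{1}{N{\left(R \right)}} = \frac{1}{\left(- \frac{1}{43}\right) \frac{1}{26}} = \frac{1}{- \frac{1}{1118}} = -1118$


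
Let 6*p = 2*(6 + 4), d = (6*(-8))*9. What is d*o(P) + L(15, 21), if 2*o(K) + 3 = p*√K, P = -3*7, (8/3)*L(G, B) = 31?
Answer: 5277/8 - 720*I*√21 ≈ 659.63 - 3299.5*I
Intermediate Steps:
L(G, B) = 93/8 (L(G, B) = (3/8)*31 = 93/8)
d = -432 (d = -48*9 = -432)
p = 10/3 (p = (2*(6 + 4))/6 = (2*10)/6 = (⅙)*20 = 10/3 ≈ 3.3333)
P = -21
o(K) = -3/2 + 5*√K/3 (o(K) = -3/2 + (10*√K/3)/2 = -3/2 + 5*√K/3)
d*o(P) + L(15, 21) = -432*(-3/2 + 5*√(-21)/3) + 93/8 = -432*(-3/2 + 5*(I*√21)/3) + 93/8 = -432*(-3/2 + 5*I*√21/3) + 93/8 = (648 - 720*I*√21) + 93/8 = 5277/8 - 720*I*√21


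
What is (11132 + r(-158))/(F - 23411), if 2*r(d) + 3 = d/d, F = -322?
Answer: -11131/23733 ≈ -0.46901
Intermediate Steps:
r(d) = -1 (r(d) = -3/2 + (d/d)/2 = -3/2 + (½)*1 = -3/2 + ½ = -1)
(11132 + r(-158))/(F - 23411) = (11132 - 1)/(-322 - 23411) = 11131/(-23733) = 11131*(-1/23733) = -11131/23733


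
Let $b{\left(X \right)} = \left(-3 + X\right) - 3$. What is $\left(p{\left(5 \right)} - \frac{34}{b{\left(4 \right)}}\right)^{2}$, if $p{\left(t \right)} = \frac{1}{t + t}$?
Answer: $\frac{29241}{100} \approx 292.41$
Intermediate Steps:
$p{\left(t \right)} = \frac{1}{2 t}$
$b{\left(X \right)} = -6 + X$
$\left(p{\left(5 \right)} - \frac{34}{b{\left(4 \right)}}\right)^{2} = \left(\frac{1}{2 \cdot 5} - \frac{34}{-6 + 4}\right)^{2} = \left(\frac{1}{2} \cdot \frac{1}{5} - \frac{34}{-2}\right)^{2} = \left(\frac{1}{10} - -17\right)^{2} = \left(\frac{1}{10} + 17\right)^{2} = \left(\frac{171}{10}\right)^{2} = \frac{29241}{100}$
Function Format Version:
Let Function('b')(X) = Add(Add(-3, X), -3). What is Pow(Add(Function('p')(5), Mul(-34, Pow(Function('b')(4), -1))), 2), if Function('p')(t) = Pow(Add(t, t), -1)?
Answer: Rational(29241, 100) ≈ 292.41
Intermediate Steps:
Function('p')(t) = Mul(Rational(1, 2), Pow(t, -1)) (Function('p')(t) = Pow(Mul(2, t), -1) = Mul(Rational(1, 2), Pow(t, -1)))
Function('b')(X) = Add(-6, X)
Pow(Add(Function('p')(5), Mul(-34, Pow(Function('b')(4), -1))), 2) = Pow(Add(Mul(Rational(1, 2), Pow(5, -1)), Mul(-34, Pow(Add(-6, 4), -1))), 2) = Pow(Add(Mul(Rational(1, 2), Rational(1, 5)), Mul(-34, Pow(-2, -1))), 2) = Pow(Add(Rational(1, 10), Mul(-34, Rational(-1, 2))), 2) = Pow(Add(Rational(1, 10), 17), 2) = Pow(Rational(171, 10), 2) = Rational(29241, 100)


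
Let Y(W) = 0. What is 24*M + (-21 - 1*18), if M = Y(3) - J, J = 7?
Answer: -207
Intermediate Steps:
M = -7 (M = 0 - 1*7 = 0 - 7 = -7)
24*M + (-21 - 1*18) = 24*(-7) + (-21 - 1*18) = -168 + (-21 - 18) = -168 - 39 = -207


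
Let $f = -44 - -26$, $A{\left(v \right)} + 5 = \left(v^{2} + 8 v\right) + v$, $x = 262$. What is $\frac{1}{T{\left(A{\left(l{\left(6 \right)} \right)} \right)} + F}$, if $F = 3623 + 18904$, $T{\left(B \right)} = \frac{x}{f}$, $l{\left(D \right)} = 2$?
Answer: $\frac{9}{202612} \approx 4.442 \cdot 10^{-5}$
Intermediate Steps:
$A{\left(v \right)} = -5 + v^{2} + 9 v$ ($A{\left(v \right)} = -5 + \left(\left(v^{2} + 8 v\right) + v\right) = -5 + \left(v^{2} + 9 v\right) = -5 + v^{2} + 9 v$)
$f = -18$ ($f = -44 + 26 = -18$)
$T{\left(B \right)} = - \frac{131}{9}$ ($T{\left(B \right)} = \frac{262}{-18} = 262 \left(- \frac{1}{18}\right) = - \frac{131}{9}$)
$F = 22527$
$\frac{1}{T{\left(A{\left(l{\left(6 \right)} \right)} \right)} + F} = \frac{1}{- \frac{131}{9} + 22527} = \frac{1}{\frac{202612}{9}} = \frac{9}{202612}$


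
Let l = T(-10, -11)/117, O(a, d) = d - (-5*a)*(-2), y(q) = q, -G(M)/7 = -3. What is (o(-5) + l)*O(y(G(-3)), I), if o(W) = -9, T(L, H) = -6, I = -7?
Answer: 76601/39 ≈ 1964.1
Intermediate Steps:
G(M) = 21 (G(M) = -7*(-3) = 21)
O(a, d) = d - 10*a
l = -2/39 (l = -6/117 = -6*1/117 = -2/39 ≈ -0.051282)
(o(-5) + l)*O(y(G(-3)), I) = (-9 - 2/39)*(-7 - 10*21) = -353*(-7 - 210)/39 = -353/39*(-217) = 76601/39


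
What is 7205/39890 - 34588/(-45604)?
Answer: 85414607/90957178 ≈ 0.93906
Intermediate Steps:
7205/39890 - 34588/(-45604) = 7205*(1/39890) - 34588*(-1/45604) = 1441/7978 + 8647/11401 = 85414607/90957178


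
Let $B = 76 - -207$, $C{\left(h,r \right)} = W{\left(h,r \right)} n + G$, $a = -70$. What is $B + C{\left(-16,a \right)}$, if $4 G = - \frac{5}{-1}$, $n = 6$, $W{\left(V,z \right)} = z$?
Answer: $- \frac{543}{4} \approx -135.75$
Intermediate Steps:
$G = \frac{5}{4}$ ($G = \frac{\left(-5\right) \frac{1}{-1}}{4} = \frac{\left(-5\right) \left(-1\right)}{4} = \frac{1}{4} \cdot 5 = \frac{5}{4} \approx 1.25$)
$C{\left(h,r \right)} = \frac{5}{4} + 6 r$ ($C{\left(h,r \right)} = r 6 + \frac{5}{4} = 6 r + \frac{5}{4} = \frac{5}{4} + 6 r$)
$B = 283$ ($B = 76 + 207 = 283$)
$B + C{\left(-16,a \right)} = 283 + \left(\frac{5}{4} + 6 \left(-70\right)\right) = 283 + \left(\frac{5}{4} - 420\right) = 283 - \frac{1675}{4} = - \frac{543}{4}$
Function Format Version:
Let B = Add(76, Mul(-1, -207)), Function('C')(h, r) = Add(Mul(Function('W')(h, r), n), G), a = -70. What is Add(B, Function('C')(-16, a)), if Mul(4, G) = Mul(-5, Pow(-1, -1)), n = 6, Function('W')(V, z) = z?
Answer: Rational(-543, 4) ≈ -135.75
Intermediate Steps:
G = Rational(5, 4) (G = Mul(Rational(1, 4), Mul(-5, Pow(-1, -1))) = Mul(Rational(1, 4), Mul(-5, -1)) = Mul(Rational(1, 4), 5) = Rational(5, 4) ≈ 1.2500)
Function('C')(h, r) = Add(Rational(5, 4), Mul(6, r)) (Function('C')(h, r) = Add(Mul(r, 6), Rational(5, 4)) = Add(Mul(6, r), Rational(5, 4)) = Add(Rational(5, 4), Mul(6, r)))
B = 283 (B = Add(76, 207) = 283)
Add(B, Function('C')(-16, a)) = Add(283, Add(Rational(5, 4), Mul(6, -70))) = Add(283, Add(Rational(5, 4), -420)) = Add(283, Rational(-1675, 4)) = Rational(-543, 4)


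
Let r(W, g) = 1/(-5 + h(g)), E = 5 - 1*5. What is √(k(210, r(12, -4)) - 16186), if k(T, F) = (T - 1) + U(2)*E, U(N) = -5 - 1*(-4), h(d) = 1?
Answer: I*√15977 ≈ 126.4*I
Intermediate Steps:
U(N) = -1 (U(N) = -5 + 4 = -1)
E = 0 (E = 5 - 5 = 0)
r(W, g) = -¼ (r(W, g) = 1/(-5 + 1) = 1/(-4) = -¼)
k(T, F) = -1 + T (k(T, F) = (T - 1) - 1*0 = (-1 + T) + 0 = -1 + T)
√(k(210, r(12, -4)) - 16186) = √((-1 + 210) - 16186) = √(209 - 16186) = √(-15977) = I*√15977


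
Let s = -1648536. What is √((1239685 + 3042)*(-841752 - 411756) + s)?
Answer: 2*I*√389442471213 ≈ 1.2481e+6*I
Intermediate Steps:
√((1239685 + 3042)*(-841752 - 411756) + s) = √((1239685 + 3042)*(-841752 - 411756) - 1648536) = √(1242727*(-1253508) - 1648536) = √(-1557768236316 - 1648536) = √(-1557769884852) = 2*I*√389442471213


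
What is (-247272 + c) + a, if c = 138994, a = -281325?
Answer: -389603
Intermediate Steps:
(-247272 + c) + a = (-247272 + 138994) - 281325 = -108278 - 281325 = -389603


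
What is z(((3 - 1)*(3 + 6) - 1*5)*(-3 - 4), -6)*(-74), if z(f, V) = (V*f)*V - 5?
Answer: 242794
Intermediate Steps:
z(f, V) = -5 + f*V² (z(f, V) = f*V² - 5 = -5 + f*V²)
z(((3 - 1)*(3 + 6) - 1*5)*(-3 - 4), -6)*(-74) = (-5 + (((3 - 1)*(3 + 6) - 1*5)*(-3 - 4))*(-6)²)*(-74) = (-5 + ((2*9 - 5)*(-7))*36)*(-74) = (-5 + ((18 - 5)*(-7))*36)*(-74) = (-5 + (13*(-7))*36)*(-74) = (-5 - 91*36)*(-74) = (-5 - 3276)*(-74) = -3281*(-74) = 242794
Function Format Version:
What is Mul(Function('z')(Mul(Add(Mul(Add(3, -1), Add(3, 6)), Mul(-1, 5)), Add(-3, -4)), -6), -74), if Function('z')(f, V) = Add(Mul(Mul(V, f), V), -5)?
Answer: 242794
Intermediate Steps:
Function('z')(f, V) = Add(-5, Mul(f, Pow(V, 2))) (Function('z')(f, V) = Add(Mul(f, Pow(V, 2)), -5) = Add(-5, Mul(f, Pow(V, 2))))
Mul(Function('z')(Mul(Add(Mul(Add(3, -1), Add(3, 6)), Mul(-1, 5)), Add(-3, -4)), -6), -74) = Mul(Add(-5, Mul(Mul(Add(Mul(Add(3, -1), Add(3, 6)), Mul(-1, 5)), Add(-3, -4)), Pow(-6, 2))), -74) = Mul(Add(-5, Mul(Mul(Add(Mul(2, 9), -5), -7), 36)), -74) = Mul(Add(-5, Mul(Mul(Add(18, -5), -7), 36)), -74) = Mul(Add(-5, Mul(Mul(13, -7), 36)), -74) = Mul(Add(-5, Mul(-91, 36)), -74) = Mul(Add(-5, -3276), -74) = Mul(-3281, -74) = 242794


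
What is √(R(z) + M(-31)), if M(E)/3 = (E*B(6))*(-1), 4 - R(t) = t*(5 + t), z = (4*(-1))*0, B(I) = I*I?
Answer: 2*√838 ≈ 57.896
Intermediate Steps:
B(I) = I²
z = 0 (z = -4*0 = 0)
R(t) = 4 - t*(5 + t)
M(E) = -108*E (M(E) = 3*((E*6²)*(-1)) = 3*((E*36)*(-1)) = 3*((36*E)*(-1)) = 3*(-36*E) = -108*E)
√(R(z) + M(-31)) = √((4 - 1*0² - 5*0) - 108*(-31)) = √((4 - 1*0 + 0) + 3348) = √((4 + 0 + 0) + 3348) = √(4 + 3348) = √3352 = 2*√838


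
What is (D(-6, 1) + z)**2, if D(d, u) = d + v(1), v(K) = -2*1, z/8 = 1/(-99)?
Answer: 640000/9801 ≈ 65.299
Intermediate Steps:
z = -8/99 (z = 8/(-99) = 8*(-1/99) = -8/99 ≈ -0.080808)
v(K) = -2
D(d, u) = -2 + d (D(d, u) = d - 2 = -2 + d)
(D(-6, 1) + z)**2 = ((-2 - 6) - 8/99)**2 = (-8 - 8/99)**2 = (-800/99)**2 = 640000/9801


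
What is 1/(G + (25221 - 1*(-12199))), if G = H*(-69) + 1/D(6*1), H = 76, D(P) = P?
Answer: 6/193057 ≈ 3.1079e-5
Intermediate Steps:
G = -31463/6 (G = 76*(-69) + 1/(6*1) = -5244 + 1/6 = -31463/6 ≈ -5243.8)
1/(G + (25221 - 1*(-12199))) = 1/(-31463/6 + (25221 - 1*(-12199))) = 1/(-31463/6 + (25221 + 12199)) = 1/(-31463/6 + 37420) = 1/(193057/6) = 6/193057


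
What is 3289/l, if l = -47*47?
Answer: -3289/2209 ≈ -1.4889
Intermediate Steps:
l = -2209
3289/l = 3289/(-2209) = 3289*(-1/2209) = -3289/2209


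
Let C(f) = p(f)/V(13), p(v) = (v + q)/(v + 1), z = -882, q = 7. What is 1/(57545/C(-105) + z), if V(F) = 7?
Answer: 7/2986166 ≈ 2.3441e-6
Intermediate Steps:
p(v) = (7 + v)/(1 + v) (p(v) = (v + 7)/(v + 1) = (7 + v)/(1 + v))
C(f) = (7 + f)/(7*(1 + f)) (C(f) = ((7 + f)/(1 + f))/7 = ((7 + f)/(1 + f))*(1/7) = (7 + f)/(7*(1 + f)))
1/(57545/C(-105) + z) = 1/(57545/(((7 - 105)/(7*(1 - 105)))) - 882) = 1/(57545/(((1/7)*(-98)/(-104))) - 882) = 1/(57545/(((1/7)*(-1/104)*(-98))) - 882) = 1/(57545/(7/52) - 882) = 1/(57545*(52/7) - 882) = 1/(2992340/7 - 882) = 1/(2986166/7) = 7/2986166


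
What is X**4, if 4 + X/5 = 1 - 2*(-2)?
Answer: 625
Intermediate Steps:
X = 5 (X = -20 + 5*(1 - 2*(-2)) = -20 + 5*(1 - 1*(-4)) = -20 + 5*(1 + 4) = -20 + 5*5 = -20 + 25 = 5)
X**4 = 5**4 = 625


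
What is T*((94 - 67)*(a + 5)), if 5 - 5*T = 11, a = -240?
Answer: 7614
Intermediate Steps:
T = -6/5 (T = 1 - 1/5*11 = 1 - 11/5 = -6/5 ≈ -1.2000)
T*((94 - 67)*(a + 5)) = -6*(94 - 67)*(-240 + 5)/5 = -162*(-235)/5 = -6/5*(-6345) = 7614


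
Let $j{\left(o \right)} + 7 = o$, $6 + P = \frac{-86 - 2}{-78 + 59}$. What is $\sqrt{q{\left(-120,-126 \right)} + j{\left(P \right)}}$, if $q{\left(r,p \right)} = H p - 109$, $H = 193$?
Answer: $\frac{4 i \sqrt{551323}}{19} \approx 156.32 i$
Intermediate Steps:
$P = - \frac{26}{19}$ ($P = -6 + \frac{-86 - 2}{-78 + 59} = -6 - \frac{88}{-19} = -6 - - \frac{88}{19} = -6 + \frac{88}{19} = - \frac{26}{19} \approx -1.3684$)
$q{\left(r,p \right)} = -109 + 193 p$ ($q{\left(r,p \right)} = 193 p - 109 = -109 + 193 p$)
$j{\left(o \right)} = -7 + o$
$\sqrt{q{\left(-120,-126 \right)} + j{\left(P \right)}} = \sqrt{\left(-109 + 193 \left(-126\right)\right) - \frac{159}{19}} = \sqrt{\left(-109 - 24318\right) - \frac{159}{19}} = \sqrt{-24427 - \frac{159}{19}} = \sqrt{- \frac{464272}{19}} = \frac{4 i \sqrt{551323}}{19}$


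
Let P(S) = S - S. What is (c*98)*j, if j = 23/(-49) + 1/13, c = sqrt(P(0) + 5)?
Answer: -500*sqrt(5)/13 ≈ -86.003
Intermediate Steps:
P(S) = 0
c = sqrt(5) (c = sqrt(0 + 5) = sqrt(5) ≈ 2.2361)
j = -250/637 (j = 23*(-1/49) + 1*(1/13) = -23/49 + 1/13 = -250/637 ≈ -0.39246)
(c*98)*j = (sqrt(5)*98)*(-250/637) = (98*sqrt(5))*(-250/637) = -500*sqrt(5)/13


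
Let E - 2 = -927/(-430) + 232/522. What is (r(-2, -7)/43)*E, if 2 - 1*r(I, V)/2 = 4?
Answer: -35606/83205 ≈ -0.42793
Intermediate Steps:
r(I, V) = -4 (r(I, V) = 4 - 2*4 = 4 - 8 = -4)
E = 17803/3870 (E = 2 + (-927/(-430) + 232/522) = 2 + (-927*(-1/430) + 232*(1/522)) = 2 + (927/430 + 4/9) = 2 + 10063/3870 = 17803/3870 ≈ 4.6003)
(r(-2, -7)/43)*E = -4/43*(17803/3870) = -4*1/43*(17803/3870) = -4/43*17803/3870 = -35606/83205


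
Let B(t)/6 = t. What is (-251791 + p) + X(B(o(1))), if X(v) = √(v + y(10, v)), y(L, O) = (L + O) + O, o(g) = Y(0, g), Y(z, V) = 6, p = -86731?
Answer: -338522 + √118 ≈ -3.3851e+5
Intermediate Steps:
o(g) = 6
B(t) = 6*t
y(L, O) = L + 2*O
X(v) = √(10 + 3*v) (X(v) = √(v + (10 + 2*v)) = √(10 + 3*v))
(-251791 + p) + X(B(o(1))) = (-251791 - 86731) + √(10 + 3*(6*6)) = -338522 + √(10 + 3*36) = -338522 + √(10 + 108) = -338522 + √118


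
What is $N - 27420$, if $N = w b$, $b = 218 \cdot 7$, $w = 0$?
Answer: $-27420$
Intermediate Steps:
$b = 1526$
$N = 0$ ($N = 0 \cdot 1526 = 0$)
$N - 27420 = 0 - 27420 = -27420$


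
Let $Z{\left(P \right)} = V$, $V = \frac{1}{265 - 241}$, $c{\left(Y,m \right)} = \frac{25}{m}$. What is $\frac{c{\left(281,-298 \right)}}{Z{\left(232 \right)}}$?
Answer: $- \frac{300}{149} \approx -2.0134$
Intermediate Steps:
$V = \frac{1}{24} \approx 0.041667$
$Z{\left(P \right)} = \frac{1}{24}$
$\frac{c{\left(281,-298 \right)}}{Z{\left(232 \right)}} = \frac{25}{-298} \frac{1}{\frac{1}{24}} = 25 \left(- \frac{1}{298}\right) 24 = \left(- \frac{25}{298}\right) 24 = - \frac{300}{149}$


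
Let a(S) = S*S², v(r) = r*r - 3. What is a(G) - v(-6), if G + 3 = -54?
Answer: -185226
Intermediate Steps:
v(r) = -3 + r² (v(r) = r² - 3 = -3 + r²)
G = -57 (G = -3 - 54 = -57)
a(S) = S³
a(G) - v(-6) = (-57)³ - (-3 + (-6)²) = -185193 - (-3 + 36) = -185193 - 1*33 = -185193 - 33 = -185226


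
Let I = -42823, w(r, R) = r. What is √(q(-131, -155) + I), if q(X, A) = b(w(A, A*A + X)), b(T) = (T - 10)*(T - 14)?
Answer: I*√14938 ≈ 122.22*I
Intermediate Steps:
b(T) = (-14 + T)*(-10 + T) (b(T) = (-10 + T)*(-14 + T) = (-14 + T)*(-10 + T))
q(X, A) = 140 + A² - 24*A
√(q(-131, -155) + I) = √((140 + (-155)² - 24*(-155)) - 42823) = √((140 + 24025 + 3720) - 42823) = √(27885 - 42823) = √(-14938) = I*√14938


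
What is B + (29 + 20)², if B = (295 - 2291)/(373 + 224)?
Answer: 1431401/597 ≈ 2397.7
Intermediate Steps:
B = -1996/597 ≈ -3.3434
B + (29 + 20)² = -1996/597 + (29 + 20)² = -1996/597 + 49² = -1996/597 + 2401 = 1431401/597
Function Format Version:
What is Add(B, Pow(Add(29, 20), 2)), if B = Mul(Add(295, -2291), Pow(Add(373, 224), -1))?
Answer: Rational(1431401, 597) ≈ 2397.7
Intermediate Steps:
B = Rational(-1996, 597) (B = Mul(-1996, Pow(597, -1)) = Mul(-1996, Rational(1, 597)) = Rational(-1996, 597) ≈ -3.3434)
Add(B, Pow(Add(29, 20), 2)) = Add(Rational(-1996, 597), Pow(Add(29, 20), 2)) = Add(Rational(-1996, 597), Pow(49, 2)) = Add(Rational(-1996, 597), 2401) = Rational(1431401, 597)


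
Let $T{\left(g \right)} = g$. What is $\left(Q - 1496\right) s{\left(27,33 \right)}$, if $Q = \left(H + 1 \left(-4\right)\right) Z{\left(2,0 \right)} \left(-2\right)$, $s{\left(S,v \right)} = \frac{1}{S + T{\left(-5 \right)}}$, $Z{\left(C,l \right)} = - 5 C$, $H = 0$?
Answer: $- \frac{788}{11} \approx -71.636$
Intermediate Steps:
$s{\left(S,v \right)} = \frac{1}{-5 + S}$ ($s{\left(S,v \right)} = \frac{1}{S - 5} = \frac{1}{-5 + S}$)
$Q = -80$ ($Q = \left(0 + 1 \left(-4\right)\right) \left(\left(-5\right) 2\right) \left(-2\right) = \left(0 - 4\right) \left(-10\right) \left(-2\right) = \left(-4\right) \left(-10\right) \left(-2\right) = 40 \left(-2\right) = -80$)
$\left(Q - 1496\right) s{\left(27,33 \right)} = \frac{-80 - 1496}{-5 + 27} = - \frac{1576}{22} = \left(-1576\right) \frac{1}{22} = - \frac{788}{11}$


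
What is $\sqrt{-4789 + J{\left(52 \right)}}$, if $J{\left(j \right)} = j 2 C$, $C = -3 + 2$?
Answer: $i \sqrt{4893} \approx 69.95 i$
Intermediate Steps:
$C = -1$
$J{\left(j \right)} = - 2 j$ ($J{\left(j \right)} = j 2 \left(-1\right) = 2 j \left(-1\right) = - 2 j$)
$\sqrt{-4789 + J{\left(52 \right)}} = \sqrt{-4789 - 104} = \sqrt{-4893} = i \sqrt{4893}$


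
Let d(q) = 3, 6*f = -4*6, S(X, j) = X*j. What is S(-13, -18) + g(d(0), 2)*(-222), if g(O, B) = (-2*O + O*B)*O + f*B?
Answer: 2010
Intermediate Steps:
f = -4 (f = (-4*6)/6 = (⅙)*(-24) = -4)
g(O, B) = -4*B + O*(-2*O + B*O) (g(O, B) = (-2*O + O*B)*O - 4*B = (-2*O + B*O)*O - 4*B = O*(-2*O + B*O) - 4*B = -4*B + O*(-2*O + B*O))
S(-13, -18) + g(d(0), 2)*(-222) = -13*(-18) + (-4*2 - 2*3² + 2*3²)*(-222) = 234 + (-8 - 2*9 + 2*9)*(-222) = 234 + (-8 - 18 + 18)*(-222) = 234 - 8*(-222) = 234 + 1776 = 2010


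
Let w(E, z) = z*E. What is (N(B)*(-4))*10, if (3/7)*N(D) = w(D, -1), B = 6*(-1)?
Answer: -560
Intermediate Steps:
w(E, z) = E*z
B = -6
N(D) = -7*D/3 (N(D) = 7*(D*(-1))/3 = 7*(-D)/3 = -7*D/3)
(N(B)*(-4))*10 = (-7/3*(-6)*(-4))*10 = (14*(-4))*10 = -56*10 = -560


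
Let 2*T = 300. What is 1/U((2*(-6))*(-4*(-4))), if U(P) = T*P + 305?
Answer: -1/28495 ≈ -3.5094e-5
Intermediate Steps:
T = 150 (T = (1/2)*300 = 150)
U(P) = 305 + 150*P (U(P) = 150*P + 305 = 305 + 150*P)
1/U((2*(-6))*(-4*(-4))) = 1/(305 + 150*((2*(-6))*(-4*(-4)))) = 1/(305 + 150*(-12*16)) = 1/(305 + 150*(-192)) = 1/(305 - 28800) = 1/(-28495) = -1/28495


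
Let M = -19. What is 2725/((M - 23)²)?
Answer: 2725/1764 ≈ 1.5448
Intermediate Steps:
2725/((M - 23)²) = 2725/((-19 - 23)²) = 2725/((-42)²) = 2725/1764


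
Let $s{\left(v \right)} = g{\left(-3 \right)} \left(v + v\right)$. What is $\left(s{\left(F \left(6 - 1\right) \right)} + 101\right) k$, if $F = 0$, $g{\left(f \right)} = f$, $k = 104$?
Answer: $10504$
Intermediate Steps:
$s{\left(v \right)} = - 6 v$ ($s{\left(v \right)} = - 3 \left(v + v\right) = - 3 \cdot 2 v = - 6 v$)
$\left(s{\left(F \left(6 - 1\right) \right)} + 101\right) k = \left(- 6 \cdot 0 \left(6 - 1\right) + 101\right) 104 = \left(- 6 \cdot 0 \cdot 5 + 101\right) 104 = \left(\left(-6\right) 0 + 101\right) 104 = \left(0 + 101\right) 104 = 101 \cdot 104 = 10504$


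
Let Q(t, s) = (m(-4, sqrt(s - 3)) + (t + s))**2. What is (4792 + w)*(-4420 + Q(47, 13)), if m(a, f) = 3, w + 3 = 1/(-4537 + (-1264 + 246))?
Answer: -1090718654/505 ≈ -2.1598e+6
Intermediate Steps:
w = -16666/5555 (w = -3 + 1/(-4537 + (-1264 + 246)) = -3 + 1/(-4537 - 1018) = -3 + 1/(-5555) = -3 - 1/5555 = -16666/5555 ≈ -3.0002)
Q(t, s) = (3 + s + t)**2 (Q(t, s) = (3 + (t + s))**2 = (3 + (s + t))**2 = (3 + s + t)**2)
(4792 + w)*(-4420 + Q(47, 13)) = (4792 - 16666/5555)*(-4420 + (3 + 13 + 47)**2) = 26602894*(-4420 + 63**2)/5555 = 26602894*(-4420 + 3969)/5555 = (26602894/5555)*(-451) = -1090718654/505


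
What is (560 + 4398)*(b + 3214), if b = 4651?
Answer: 38994670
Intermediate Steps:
(560 + 4398)*(b + 3214) = (560 + 4398)*(4651 + 3214) = 4958*7865 = 38994670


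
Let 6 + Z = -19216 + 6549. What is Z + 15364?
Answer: 2691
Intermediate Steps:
Z = -12673 (Z = -6 + (-19216 + 6549) = -6 - 12667 = -12673)
Z + 15364 = -12673 + 15364 = 2691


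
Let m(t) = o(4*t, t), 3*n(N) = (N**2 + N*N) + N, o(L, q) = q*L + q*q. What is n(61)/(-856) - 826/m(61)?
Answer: -47238161/15925880 ≈ -2.9661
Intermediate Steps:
o(L, q) = q**2 + L*q (o(L, q) = L*q + q**2 = q**2 + L*q)
n(N) = N/3 + 2*N**2/3 (n(N) = ((N**2 + N*N) + N)/3 = ((N**2 + N**2) + N)/3 = (2*N**2 + N)/3 = (N + 2*N**2)/3 = N/3 + 2*N**2/3)
m(t) = 5*t**2 (m(t) = t*(4*t + t) = t*(5*t) = 5*t**2)
n(61)/(-856) - 826/m(61) = ((1/3)*61*(1 + 2*61))/(-856) - 826/(5*61**2) = ((1/3)*61*(1 + 122))*(-1/856) - 826/(5*3721) = ((1/3)*61*123)*(-1/856) - 826/18605 = 2501*(-1/856) - 826*1/18605 = -2501/856 - 826/18605 = -47238161/15925880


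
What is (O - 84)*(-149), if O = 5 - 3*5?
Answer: 14006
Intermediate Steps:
O = -10 (O = 5 - 15 = -10)
(O - 84)*(-149) = (-10 - 84)*(-149) = -94*(-149) = 14006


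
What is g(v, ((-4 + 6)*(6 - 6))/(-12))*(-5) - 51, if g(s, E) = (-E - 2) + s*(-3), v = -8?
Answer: -161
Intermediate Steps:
g(s, E) = -2 - E - 3*s (g(s, E) = (-2 - E) - 3*s = -2 - E - 3*s)
g(v, ((-4 + 6)*(6 - 6))/(-12))*(-5) - 51 = (-2 - (-4 + 6)*(6 - 6)/(-12) - 3*(-8))*(-5) - 51 = (-2 - 2*0*(-1)/12 + 24)*(-5) - 51 = (-2 - 0*(-1)/12 + 24)*(-5) - 51 = (-2 - 1*0 + 24)*(-5) - 51 = (-2 + 0 + 24)*(-5) - 51 = 22*(-5) - 51 = -110 - 51 = -161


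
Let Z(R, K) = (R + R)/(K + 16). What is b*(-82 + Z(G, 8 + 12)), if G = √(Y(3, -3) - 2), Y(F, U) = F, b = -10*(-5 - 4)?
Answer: -7375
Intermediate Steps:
b = 90 (b = -10*(-9) = 90)
G = 1 (G = √(3 - 2) = √1 = 1)
Z(R, K) = 2*R/(16 + K) (Z(R, K) = (2*R)/(16 + K) = 2*R/(16 + K))
b*(-82 + Z(G, 8 + 12)) = 90*(-82 + 2*1/(16 + (8 + 12))) = 90*(-82 + 2*1/(16 + 20)) = 90*(-82 + 2*1/36) = 90*(-82 + 2*1*(1/36)) = 90*(-82 + 1/18) = 90*(-1475/18) = -7375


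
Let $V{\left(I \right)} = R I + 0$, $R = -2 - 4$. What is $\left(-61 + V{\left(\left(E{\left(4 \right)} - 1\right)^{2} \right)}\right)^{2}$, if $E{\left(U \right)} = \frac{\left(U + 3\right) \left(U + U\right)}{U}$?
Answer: $1155625$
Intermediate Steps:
$R = -6$ ($R = -2 - 4 = -6$)
$E{\left(U \right)} = 6 + 2 U$ ($E{\left(U \right)} = \frac{\left(3 + U\right) 2 U}{U} = \frac{2 U \left(3 + U\right)}{U} = 6 + 2 U$)
$V{\left(I \right)} = - 6 I$ ($V{\left(I \right)} = - 6 I + 0 = - 6 I$)
$\left(-61 + V{\left(\left(E{\left(4 \right)} - 1\right)^{2} \right)}\right)^{2} = \left(-61 - 6 \left(\left(6 + 2 \cdot 4\right) - 1\right)^{2}\right)^{2} = \left(-61 - 6 \left(\left(6 + 8\right) - 1\right)^{2}\right)^{2} = \left(-61 - 6 \left(14 - 1\right)^{2}\right)^{2} = \left(-61 - 6 \cdot 13^{2}\right)^{2} = \left(-61 - 1014\right)^{2} = \left(-1075\right)^{2} = 1155625$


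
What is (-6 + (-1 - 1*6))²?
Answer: 169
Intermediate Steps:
(-6 + (-1 - 1*6))² = (-6 + (-1 - 6))² = (-6 - 7)² = (-13)² = 169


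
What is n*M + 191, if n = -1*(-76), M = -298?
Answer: -22457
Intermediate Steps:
n = 76
n*M + 191 = 76*(-298) + 191 = -22648 + 191 = -22457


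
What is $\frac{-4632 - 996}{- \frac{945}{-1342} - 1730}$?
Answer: $\frac{7552776}{2320715} \approx 3.2545$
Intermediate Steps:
$\frac{-4632 - 996}{- \frac{945}{-1342} - 1730} = - \frac{5628}{\left(-945\right) \left(- \frac{1}{1342}\right) - 1730} = - \frac{5628}{\frac{945}{1342} - 1730} = - \frac{5628}{- \frac{2320715}{1342}} = \left(-5628\right) \left(- \frac{1342}{2320715}\right) = \frac{7552776}{2320715}$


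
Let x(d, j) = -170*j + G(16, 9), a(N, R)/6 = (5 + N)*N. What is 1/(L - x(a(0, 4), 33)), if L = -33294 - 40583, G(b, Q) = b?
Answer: -1/68283 ≈ -1.4645e-5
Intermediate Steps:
a(N, R) = 6*N*(5 + N) (a(N, R) = 6*((5 + N)*N) = 6*(N*(5 + N)) = 6*N*(5 + N))
x(d, j) = 16 - 170*j (x(d, j) = -170*j + 16 = 16 - 170*j)
L = -73877
1/(L - x(a(0, 4), 33)) = 1/(-73877 - (16 - 170*33)) = 1/(-73877 - (16 - 5610)) = 1/(-73877 - 1*(-5594)) = 1/(-73877 + 5594) = 1/(-68283) = -1/68283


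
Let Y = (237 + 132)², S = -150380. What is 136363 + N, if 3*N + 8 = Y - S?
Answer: 231874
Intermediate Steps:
Y = 136161 (Y = 369² = 136161)
N = 95511 (N = -8/3 + (136161 - 1*(-150380))/3 = -8/3 + (136161 + 150380)/3 = -8/3 + (⅓)*286541 = -8/3 + 286541/3 = 95511)
136363 + N = 136363 + 95511 = 231874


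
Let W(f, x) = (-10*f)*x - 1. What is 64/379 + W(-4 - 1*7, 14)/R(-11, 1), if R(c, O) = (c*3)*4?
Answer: -191611/16676 ≈ -11.490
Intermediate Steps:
W(f, x) = -1 - 10*f*x (W(f, x) = -10*f*x - 1 = -1 - 10*f*x)
R(c, O) = 12*c (R(c, O) = (3*c)*4 = 12*c)
64/379 + W(-4 - 1*7, 14)/R(-11, 1) = 64/379 + (-1 - 10*(-4 - 1*7)*14)/((12*(-11))) = 64*(1/379) + (-1 - 10*(-4 - 7)*14)/(-132) = 64/379 + (-1 - 10*(-11)*14)*(-1/132) = 64/379 + (-1 + 1540)*(-1/132) = 64/379 + 1539*(-1/132) = 64/379 - 513/44 = -191611/16676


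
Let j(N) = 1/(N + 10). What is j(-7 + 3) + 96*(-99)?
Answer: -57023/6 ≈ -9503.8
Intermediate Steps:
j(N) = 1/(10 + N)
j(-7 + 3) + 96*(-99) = 1/(10 + (-7 + 3)) + 96*(-99) = 1/(10 - 4) - 9504 = 1/6 - 9504 = ⅙ - 9504 = -57023/6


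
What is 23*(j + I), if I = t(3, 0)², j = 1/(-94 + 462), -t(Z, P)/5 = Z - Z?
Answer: 1/16 ≈ 0.062500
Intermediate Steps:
t(Z, P) = 0 (t(Z, P) = -5*(Z - Z) = -5*0 = 0)
j = 1/368 ≈ 0.0027174
I = 0 (I = 0² = 0)
23*(j + I) = 23*(1/368 + 0) = 23*(1/368) = 1/16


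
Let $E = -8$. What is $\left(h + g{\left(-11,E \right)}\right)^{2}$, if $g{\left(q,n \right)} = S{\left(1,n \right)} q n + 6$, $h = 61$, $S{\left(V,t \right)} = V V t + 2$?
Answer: $212521$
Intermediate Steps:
$S{\left(V,t \right)} = 2 + t V^{2}$ ($S{\left(V,t \right)} = t V^{2} + 2 = 2 + t V^{2}$)
$g{\left(q,n \right)} = 6 + n q \left(2 + n\right)$ ($g{\left(q,n \right)} = \left(2 + n 1^{2}\right) q n + 6 = \left(2 + n 1\right) q n + 6 = \left(2 + n\right) q n + 6 = q \left(2 + n\right) n + 6 = n q \left(2 + n\right) + 6 = 6 + n q \left(2 + n\right)$)
$\left(h + g{\left(-11,E \right)}\right)^{2} = \left(61 + \left(6 - - 88 \left(2 - 8\right)\right)\right)^{2} = \left(61 + \left(6 - \left(-88\right) \left(-6\right)\right)\right)^{2} = \left(61 + \left(6 - 528\right)\right)^{2} = \left(61 - 522\right)^{2} = \left(-461\right)^{2} = 212521$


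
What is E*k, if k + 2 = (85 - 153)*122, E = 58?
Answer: -481284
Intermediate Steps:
k = -8298 (k = -2 + (85 - 153)*122 = -2 - 68*122 = -2 - 8296 = -8298)
E*k = 58*(-8298) = -481284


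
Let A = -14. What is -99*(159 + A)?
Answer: -14355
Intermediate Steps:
-99*(159 + A) = -99*(159 - 14) = -99*145 = -14355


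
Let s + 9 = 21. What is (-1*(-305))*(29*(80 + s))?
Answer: 813740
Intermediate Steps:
s = 12 (s = -9 + 21 = 12)
(-1*(-305))*(29*(80 + s)) = (-1*(-305))*(29*(80 + 12)) = 305*(29*92) = 305*2668 = 813740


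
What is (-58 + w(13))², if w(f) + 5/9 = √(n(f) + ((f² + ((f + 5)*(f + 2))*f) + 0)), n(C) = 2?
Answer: 575890/81 - 1054*√409/3 ≈ 4.4761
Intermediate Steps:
w(f) = -5/9 + √(2 + f² + f*(2 + f)*(5 + f)) (w(f) = -5/9 + √(2 + ((f² + ((f + 5)*(f + 2))*f) + 0)) = -5/9 + √(2 + ((f² + ((5 + f)*(2 + f))*f) + 0)) = -5/9 + √(2 + ((f² + ((2 + f)*(5 + f))*f) + 0)) = -5/9 + √(2 + ((f² + f*(2 + f)*(5 + f)) + 0)) = -5/9 + √(2 + (f² + f*(2 + f)*(5 + f))) = -5/9 + √(2 + f² + f*(2 + f)*(5 + f)))
(-58 + w(13))² = (-58 + (-5/9 + √(2 + 13³ + 8*13² + 10*13)))² = (-58 + (-5/9 + √(2 + 2197 + 8*169 + 130)))² = (-58 + (-5/9 + √(2 + 2197 + 1352 + 130)))² = (-58 + (-5/9 + √3681))² = (-58 + (-5/9 + 3*√409))² = (-527/9 + 3*√409)²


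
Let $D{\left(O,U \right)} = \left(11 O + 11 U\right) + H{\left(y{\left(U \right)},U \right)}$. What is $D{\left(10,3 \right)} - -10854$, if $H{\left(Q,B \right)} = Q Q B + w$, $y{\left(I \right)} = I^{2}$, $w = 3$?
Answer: $11243$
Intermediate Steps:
$H{\left(Q,B \right)} = 3 + B Q^{2}$ ($H{\left(Q,B \right)} = Q Q B + 3 = Q^{2} B + 3 = B Q^{2} + 3 = 3 + B Q^{2}$)
$D{\left(O,U \right)} = 3 + U^{5} + 11 O + 11 U$ ($D{\left(O,U \right)} = \left(11 O + 11 U\right) + \left(3 + U \left(U^{2}\right)^{2}\right) = \left(11 O + 11 U\right) + \left(3 + U U^{4}\right) = \left(11 O + 11 U\right) + \left(3 + U^{5}\right) = 3 + U^{5} + 11 O + 11 U$)
$D{\left(10,3 \right)} - -10854 = \left(3 + 3^{5} + 11 \cdot 10 + 11 \cdot 3\right) - -10854 = \left(3 + 243 + 110 + 33\right) + 10854 = 389 + 10854 = 11243$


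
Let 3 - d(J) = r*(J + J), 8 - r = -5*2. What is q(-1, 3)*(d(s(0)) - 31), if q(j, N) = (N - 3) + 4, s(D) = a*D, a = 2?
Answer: -112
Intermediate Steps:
s(D) = 2*D
r = 18 (r = 8 - (-5)*2 = 8 - 1*(-10) = 8 + 10 = 18)
d(J) = 3 - 36*J (d(J) = 3 - 18*(J + J) = 3 - 18*2*J = 3 - 36*J)
q(j, N) = 1 + N (q(j, N) = (-3 + N) + 4 = 1 + N)
q(-1, 3)*(d(s(0)) - 31) = (1 + 3)*((3 - 72*0) - 31) = 4*((3 - 36*0) - 31) = 4*((3 + 0) - 31) = 4*(3 - 31) = 4*(-28) = -112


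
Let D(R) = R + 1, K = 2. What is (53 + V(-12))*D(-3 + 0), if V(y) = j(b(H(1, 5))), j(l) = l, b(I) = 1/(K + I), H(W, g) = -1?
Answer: -108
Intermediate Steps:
b(I) = 1/(2 + I)
V(y) = 1 (V(y) = 1/(2 - 1) = 1/1 = 1)
D(R) = 1 + R
(53 + V(-12))*D(-3 + 0) = (53 + 1)*(1 + (-3 + 0)) = 54*(1 - 3) = 54*(-2) = -108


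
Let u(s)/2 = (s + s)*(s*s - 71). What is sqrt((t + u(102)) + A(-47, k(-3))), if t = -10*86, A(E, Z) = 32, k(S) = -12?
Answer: 38*sqrt(2919) ≈ 2053.1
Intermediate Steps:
u(s) = 4*s*(-71 + s**2) (u(s) = 2*((s + s)*(s*s - 71)) = 2*((2*s)*(s**2 - 71)) = 2*((2*s)*(-71 + s**2)) = 2*(2*s*(-71 + s**2)) = 4*s*(-71 + s**2))
t = -860
sqrt((t + u(102)) + A(-47, k(-3))) = sqrt((-860 + 4*102*(-71 + 102**2)) + 32) = sqrt((-860 + 4*102*(-71 + 10404)) + 32) = sqrt((-860 + 4*102*10333) + 32) = sqrt((-860 + 4215864) + 32) = sqrt(4215004 + 32) = sqrt(4215036) = 38*sqrt(2919)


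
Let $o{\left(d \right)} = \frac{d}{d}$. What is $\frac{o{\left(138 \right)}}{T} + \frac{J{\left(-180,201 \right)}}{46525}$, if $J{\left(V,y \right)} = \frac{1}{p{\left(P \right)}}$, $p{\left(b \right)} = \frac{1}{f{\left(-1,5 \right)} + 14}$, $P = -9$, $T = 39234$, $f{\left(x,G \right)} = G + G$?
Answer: $\frac{988141}{1825361850} \approx 0.00054134$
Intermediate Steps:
$o{\left(d \right)} = 1$
$f{\left(x,G \right)} = 2 G$
$p{\left(b \right)} = \frac{1}{24}$ ($p{\left(b \right)} = \frac{1}{2 \cdot 5 + 14} = \frac{1}{10 + 14} = \frac{1}{24}$)
$J{\left(V,y \right)} = 24$ ($J{\left(V,y \right)} = \frac{1}{\frac{1}{24}} = 24$)
$\frac{o{\left(138 \right)}}{T} + \frac{J{\left(-180,201 \right)}}{46525} = 1 \cdot \frac{1}{39234} + \frac{24}{46525} = 1 \cdot \frac{1}{39234} + 24 \cdot \frac{1}{46525} = \frac{1}{39234} + \frac{24}{46525} = \frac{988141}{1825361850}$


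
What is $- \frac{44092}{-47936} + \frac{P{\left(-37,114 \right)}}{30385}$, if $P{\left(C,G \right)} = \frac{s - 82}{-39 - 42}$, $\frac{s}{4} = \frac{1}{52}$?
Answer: $\frac{23513207485}{25562195568} \approx 0.91984$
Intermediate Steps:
$s = \frac{1}{13}$ ($s = \frac{4}{52} = 4 \cdot \frac{1}{52} = \frac{1}{13} \approx 0.076923$)
$P{\left(C,G \right)} = \frac{355}{351}$ ($P{\left(C,G \right)} = \frac{\frac{1}{13} - 82}{-39 - 42} = - \frac{1065}{13 \left(-81\right)} = \left(- \frac{1065}{13}\right) \left(- \frac{1}{81}\right) = \frac{355}{351}$)
$- \frac{44092}{-47936} + \frac{P{\left(-37,114 \right)}}{30385} = - \frac{44092}{-47936} + \frac{355}{351 \cdot 30385} = \left(-44092\right) \left(- \frac{1}{47936}\right) + \frac{355}{351} \cdot \frac{1}{30385} = \frac{11023}{11984} + \frac{71}{2133027} = \frac{23513207485}{25562195568}$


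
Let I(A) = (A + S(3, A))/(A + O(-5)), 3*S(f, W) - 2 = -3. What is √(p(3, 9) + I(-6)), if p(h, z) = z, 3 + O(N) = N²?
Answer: √1239/12 ≈ 2.9333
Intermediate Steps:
S(f, W) = -⅓ (S(f, W) = ⅔ + (⅓)*(-3) = ⅔ - 1 = -⅓)
O(N) = -3 + N²
I(A) = (-⅓ + A)/(22 + A) (I(A) = (A - ⅓)/(A + (-3 + (-5)²)) = (-⅓ + A)/(A + (-3 + 25)) = (-⅓ + A)/(A + 22) = (-⅓ + A)/(22 + A))
√(p(3, 9) + I(-6)) = √(9 + (-⅓ - 6)/(22 - 6)) = √(9 - 19/3/16) = √(9 + (1/16)*(-19/3)) = √(9 - 19/48) = √(413/48) = √1239/12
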